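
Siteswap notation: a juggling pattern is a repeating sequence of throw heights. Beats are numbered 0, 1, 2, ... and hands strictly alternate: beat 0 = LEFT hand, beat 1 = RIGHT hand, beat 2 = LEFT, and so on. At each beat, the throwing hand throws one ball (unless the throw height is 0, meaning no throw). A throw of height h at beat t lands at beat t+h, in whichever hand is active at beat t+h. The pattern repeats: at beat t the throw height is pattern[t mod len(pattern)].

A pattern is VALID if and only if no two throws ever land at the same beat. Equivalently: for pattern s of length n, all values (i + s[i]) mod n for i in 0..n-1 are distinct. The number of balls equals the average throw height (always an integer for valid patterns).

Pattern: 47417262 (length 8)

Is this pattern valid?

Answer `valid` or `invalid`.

Answer: invalid

Derivation:
i=0: (i + s[i]) mod n = (0 + 4) mod 8 = 4
i=1: (i + s[i]) mod n = (1 + 7) mod 8 = 0
i=2: (i + s[i]) mod n = (2 + 4) mod 8 = 6
i=3: (i + s[i]) mod n = (3 + 1) mod 8 = 4
i=4: (i + s[i]) mod n = (4 + 7) mod 8 = 3
i=5: (i + s[i]) mod n = (5 + 2) mod 8 = 7
i=6: (i + s[i]) mod n = (6 + 6) mod 8 = 4
i=7: (i + s[i]) mod n = (7 + 2) mod 8 = 1
Residues: [4, 0, 6, 4, 3, 7, 4, 1], distinct: False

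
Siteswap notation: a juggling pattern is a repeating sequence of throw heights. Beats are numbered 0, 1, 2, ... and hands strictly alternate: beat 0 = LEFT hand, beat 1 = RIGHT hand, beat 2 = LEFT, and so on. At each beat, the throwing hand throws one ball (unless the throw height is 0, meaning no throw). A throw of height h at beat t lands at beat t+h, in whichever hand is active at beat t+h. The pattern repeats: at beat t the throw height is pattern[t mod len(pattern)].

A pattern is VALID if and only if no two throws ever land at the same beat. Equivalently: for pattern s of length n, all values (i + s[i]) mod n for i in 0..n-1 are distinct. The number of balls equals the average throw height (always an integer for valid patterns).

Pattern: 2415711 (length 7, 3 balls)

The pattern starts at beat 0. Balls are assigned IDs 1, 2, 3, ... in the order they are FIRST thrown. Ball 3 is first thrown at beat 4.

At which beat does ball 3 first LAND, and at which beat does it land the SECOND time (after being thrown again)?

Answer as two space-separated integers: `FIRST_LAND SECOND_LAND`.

Answer: 11 18

Derivation:
Beat 0 (L): throw ball1 h=2 -> lands@2:L; in-air after throw: [b1@2:L]
Beat 1 (R): throw ball2 h=4 -> lands@5:R; in-air after throw: [b1@2:L b2@5:R]
Beat 2 (L): throw ball1 h=1 -> lands@3:R; in-air after throw: [b1@3:R b2@5:R]
Beat 3 (R): throw ball1 h=5 -> lands@8:L; in-air after throw: [b2@5:R b1@8:L]
Beat 4 (L): throw ball3 h=7 -> lands@11:R; in-air after throw: [b2@5:R b1@8:L b3@11:R]
Beat 5 (R): throw ball2 h=1 -> lands@6:L; in-air after throw: [b2@6:L b1@8:L b3@11:R]
Beat 6 (L): throw ball2 h=1 -> lands@7:R; in-air after throw: [b2@7:R b1@8:L b3@11:R]
Beat 7 (R): throw ball2 h=2 -> lands@9:R; in-air after throw: [b1@8:L b2@9:R b3@11:R]
Beat 8 (L): throw ball1 h=4 -> lands@12:L; in-air after throw: [b2@9:R b3@11:R b1@12:L]
Beat 9 (R): throw ball2 h=1 -> lands@10:L; in-air after throw: [b2@10:L b3@11:R b1@12:L]
Beat 10 (L): throw ball2 h=5 -> lands@15:R; in-air after throw: [b3@11:R b1@12:L b2@15:R]
Beat 11 (R): throw ball3 h=7 -> lands@18:L; in-air after throw: [b1@12:L b2@15:R b3@18:L]
Beat 12 (L): throw ball1 h=1 -> lands@13:R; in-air after throw: [b1@13:R b2@15:R b3@18:L]
Beat 13 (R): throw ball1 h=1 -> lands@14:L; in-air after throw: [b1@14:L b2@15:R b3@18:L]
Beat 14 (L): throw ball1 h=2 -> lands@16:L; in-air after throw: [b2@15:R b1@16:L b3@18:L]
Beat 15 (R): throw ball2 h=4 -> lands@19:R; in-air after throw: [b1@16:L b3@18:L b2@19:R]
Beat 16 (L): throw ball1 h=1 -> lands@17:R; in-air after throw: [b1@17:R b3@18:L b2@19:R]
Beat 17 (R): throw ball1 h=5 -> lands@22:L; in-air after throw: [b3@18:L b2@19:R b1@22:L]
Beat 18 (L): throw ball3 h=7 -> lands@25:R; in-air after throw: [b2@19:R b1@22:L b3@25:R]
Ball 3: thrown@4 h=7 -> first land @11; rethrown@11 h=7 -> second land @18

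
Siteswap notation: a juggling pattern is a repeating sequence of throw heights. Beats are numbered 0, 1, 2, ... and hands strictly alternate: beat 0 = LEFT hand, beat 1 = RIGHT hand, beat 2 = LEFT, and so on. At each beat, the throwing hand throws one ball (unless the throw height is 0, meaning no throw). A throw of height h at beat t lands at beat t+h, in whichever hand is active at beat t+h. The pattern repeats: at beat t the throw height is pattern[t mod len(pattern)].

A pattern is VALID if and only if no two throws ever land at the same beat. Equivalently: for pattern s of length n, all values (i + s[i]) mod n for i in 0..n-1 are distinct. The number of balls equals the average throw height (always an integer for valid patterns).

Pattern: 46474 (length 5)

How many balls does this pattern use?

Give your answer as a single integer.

Pattern = [4, 6, 4, 7, 4], length n = 5
  position 0: throw height = 4, running sum = 4
  position 1: throw height = 6, running sum = 10
  position 2: throw height = 4, running sum = 14
  position 3: throw height = 7, running sum = 21
  position 4: throw height = 4, running sum = 25
Total sum = 25; balls = sum / n = 25 / 5 = 5

Answer: 5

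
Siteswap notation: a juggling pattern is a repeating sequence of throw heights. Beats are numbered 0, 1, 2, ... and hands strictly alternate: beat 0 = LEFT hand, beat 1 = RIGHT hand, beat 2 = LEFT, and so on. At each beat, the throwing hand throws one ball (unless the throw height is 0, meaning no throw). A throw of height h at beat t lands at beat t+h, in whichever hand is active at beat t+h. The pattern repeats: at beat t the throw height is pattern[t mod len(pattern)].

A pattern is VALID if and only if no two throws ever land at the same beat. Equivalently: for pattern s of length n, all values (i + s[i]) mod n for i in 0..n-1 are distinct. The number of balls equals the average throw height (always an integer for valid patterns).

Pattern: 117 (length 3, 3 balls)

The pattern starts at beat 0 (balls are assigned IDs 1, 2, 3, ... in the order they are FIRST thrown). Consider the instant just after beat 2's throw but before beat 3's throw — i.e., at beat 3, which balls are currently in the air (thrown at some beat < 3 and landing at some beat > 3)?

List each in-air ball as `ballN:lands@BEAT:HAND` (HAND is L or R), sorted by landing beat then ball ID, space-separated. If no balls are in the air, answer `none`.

Answer: ball1:lands@9:R

Derivation:
Beat 0 (L): throw ball1 h=1 -> lands@1:R; in-air after throw: [b1@1:R]
Beat 1 (R): throw ball1 h=1 -> lands@2:L; in-air after throw: [b1@2:L]
Beat 2 (L): throw ball1 h=7 -> lands@9:R; in-air after throw: [b1@9:R]
Beat 3 (R): throw ball2 h=1 -> lands@4:L; in-air after throw: [b2@4:L b1@9:R]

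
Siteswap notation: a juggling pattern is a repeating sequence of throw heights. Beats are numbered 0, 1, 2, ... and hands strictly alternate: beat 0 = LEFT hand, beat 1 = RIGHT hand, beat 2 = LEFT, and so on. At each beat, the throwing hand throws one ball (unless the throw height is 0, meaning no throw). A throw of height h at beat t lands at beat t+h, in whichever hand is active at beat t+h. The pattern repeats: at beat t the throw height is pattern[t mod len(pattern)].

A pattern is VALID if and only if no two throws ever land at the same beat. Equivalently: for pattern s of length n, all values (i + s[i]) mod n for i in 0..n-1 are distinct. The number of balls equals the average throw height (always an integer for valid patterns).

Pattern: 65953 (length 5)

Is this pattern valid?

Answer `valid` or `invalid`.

Answer: invalid

Derivation:
i=0: (i + s[i]) mod n = (0 + 6) mod 5 = 1
i=1: (i + s[i]) mod n = (1 + 5) mod 5 = 1
i=2: (i + s[i]) mod n = (2 + 9) mod 5 = 1
i=3: (i + s[i]) mod n = (3 + 5) mod 5 = 3
i=4: (i + s[i]) mod n = (4 + 3) mod 5 = 2
Residues: [1, 1, 1, 3, 2], distinct: False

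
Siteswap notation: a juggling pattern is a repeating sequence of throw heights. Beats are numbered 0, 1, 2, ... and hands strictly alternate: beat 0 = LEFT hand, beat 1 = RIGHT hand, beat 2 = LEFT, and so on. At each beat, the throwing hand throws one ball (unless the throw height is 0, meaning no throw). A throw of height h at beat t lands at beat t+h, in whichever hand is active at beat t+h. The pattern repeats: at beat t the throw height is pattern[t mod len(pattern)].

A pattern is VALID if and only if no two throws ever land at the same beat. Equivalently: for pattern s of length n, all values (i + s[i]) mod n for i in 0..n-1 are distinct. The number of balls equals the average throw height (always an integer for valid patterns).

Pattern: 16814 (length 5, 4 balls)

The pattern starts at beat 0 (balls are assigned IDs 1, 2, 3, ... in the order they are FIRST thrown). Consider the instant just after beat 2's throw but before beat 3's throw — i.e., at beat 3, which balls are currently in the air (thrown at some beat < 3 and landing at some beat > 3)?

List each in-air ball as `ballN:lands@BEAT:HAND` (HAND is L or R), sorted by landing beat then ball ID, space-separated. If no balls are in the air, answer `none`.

Answer: ball1:lands@7:R ball2:lands@10:L

Derivation:
Beat 0 (L): throw ball1 h=1 -> lands@1:R; in-air after throw: [b1@1:R]
Beat 1 (R): throw ball1 h=6 -> lands@7:R; in-air after throw: [b1@7:R]
Beat 2 (L): throw ball2 h=8 -> lands@10:L; in-air after throw: [b1@7:R b2@10:L]
Beat 3 (R): throw ball3 h=1 -> lands@4:L; in-air after throw: [b3@4:L b1@7:R b2@10:L]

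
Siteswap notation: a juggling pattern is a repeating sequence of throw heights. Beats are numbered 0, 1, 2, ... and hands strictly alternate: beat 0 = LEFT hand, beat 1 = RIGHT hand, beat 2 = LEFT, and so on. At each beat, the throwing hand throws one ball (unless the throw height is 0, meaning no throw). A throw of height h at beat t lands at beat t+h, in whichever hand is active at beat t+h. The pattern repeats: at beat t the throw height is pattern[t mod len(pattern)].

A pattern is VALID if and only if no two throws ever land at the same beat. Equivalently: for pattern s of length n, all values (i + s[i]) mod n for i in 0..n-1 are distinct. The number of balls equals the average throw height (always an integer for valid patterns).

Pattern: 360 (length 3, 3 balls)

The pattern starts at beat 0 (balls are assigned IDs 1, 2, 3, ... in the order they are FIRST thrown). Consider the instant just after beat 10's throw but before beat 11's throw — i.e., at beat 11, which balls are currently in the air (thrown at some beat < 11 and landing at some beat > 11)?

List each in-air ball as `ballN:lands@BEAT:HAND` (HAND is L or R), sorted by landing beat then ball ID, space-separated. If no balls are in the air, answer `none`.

Beat 0 (L): throw ball1 h=3 -> lands@3:R; in-air after throw: [b1@3:R]
Beat 1 (R): throw ball2 h=6 -> lands@7:R; in-air after throw: [b1@3:R b2@7:R]
Beat 3 (R): throw ball1 h=3 -> lands@6:L; in-air after throw: [b1@6:L b2@7:R]
Beat 4 (L): throw ball3 h=6 -> lands@10:L; in-air after throw: [b1@6:L b2@7:R b3@10:L]
Beat 6 (L): throw ball1 h=3 -> lands@9:R; in-air after throw: [b2@7:R b1@9:R b3@10:L]
Beat 7 (R): throw ball2 h=6 -> lands@13:R; in-air after throw: [b1@9:R b3@10:L b2@13:R]
Beat 9 (R): throw ball1 h=3 -> lands@12:L; in-air after throw: [b3@10:L b1@12:L b2@13:R]
Beat 10 (L): throw ball3 h=6 -> lands@16:L; in-air after throw: [b1@12:L b2@13:R b3@16:L]

Answer: ball1:lands@12:L ball2:lands@13:R ball3:lands@16:L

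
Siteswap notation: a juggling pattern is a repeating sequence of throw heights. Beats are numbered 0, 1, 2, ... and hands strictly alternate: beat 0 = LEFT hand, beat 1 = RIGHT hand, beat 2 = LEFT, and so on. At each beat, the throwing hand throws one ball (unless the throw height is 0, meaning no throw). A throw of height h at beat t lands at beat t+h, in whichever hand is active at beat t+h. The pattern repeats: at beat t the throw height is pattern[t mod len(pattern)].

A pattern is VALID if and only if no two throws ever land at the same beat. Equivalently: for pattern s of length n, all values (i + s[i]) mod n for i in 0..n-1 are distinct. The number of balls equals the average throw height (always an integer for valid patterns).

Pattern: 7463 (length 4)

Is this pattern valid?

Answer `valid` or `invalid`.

i=0: (i + s[i]) mod n = (0 + 7) mod 4 = 3
i=1: (i + s[i]) mod n = (1 + 4) mod 4 = 1
i=2: (i + s[i]) mod n = (2 + 6) mod 4 = 0
i=3: (i + s[i]) mod n = (3 + 3) mod 4 = 2
Residues: [3, 1, 0, 2], distinct: True

Answer: valid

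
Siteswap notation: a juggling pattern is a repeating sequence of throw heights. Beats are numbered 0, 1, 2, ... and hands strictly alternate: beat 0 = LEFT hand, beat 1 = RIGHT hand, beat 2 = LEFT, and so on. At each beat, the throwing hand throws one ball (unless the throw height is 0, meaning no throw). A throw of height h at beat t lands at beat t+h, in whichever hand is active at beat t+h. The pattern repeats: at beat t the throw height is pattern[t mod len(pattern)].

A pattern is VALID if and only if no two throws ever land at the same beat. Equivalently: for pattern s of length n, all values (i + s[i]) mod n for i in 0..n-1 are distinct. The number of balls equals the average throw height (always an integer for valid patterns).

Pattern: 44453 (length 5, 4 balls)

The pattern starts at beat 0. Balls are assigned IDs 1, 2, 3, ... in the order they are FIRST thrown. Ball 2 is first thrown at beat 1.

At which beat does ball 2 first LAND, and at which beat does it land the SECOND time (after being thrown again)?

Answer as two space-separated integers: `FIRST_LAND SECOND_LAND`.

Answer: 5 9

Derivation:
Beat 0 (L): throw ball1 h=4 -> lands@4:L; in-air after throw: [b1@4:L]
Beat 1 (R): throw ball2 h=4 -> lands@5:R; in-air after throw: [b1@4:L b2@5:R]
Beat 2 (L): throw ball3 h=4 -> lands@6:L; in-air after throw: [b1@4:L b2@5:R b3@6:L]
Beat 3 (R): throw ball4 h=5 -> lands@8:L; in-air after throw: [b1@4:L b2@5:R b3@6:L b4@8:L]
Beat 4 (L): throw ball1 h=3 -> lands@7:R; in-air after throw: [b2@5:R b3@6:L b1@7:R b4@8:L]
Beat 5 (R): throw ball2 h=4 -> lands@9:R; in-air after throw: [b3@6:L b1@7:R b4@8:L b2@9:R]
Beat 6 (L): throw ball3 h=4 -> lands@10:L; in-air after throw: [b1@7:R b4@8:L b2@9:R b3@10:L]
Beat 7 (R): throw ball1 h=4 -> lands@11:R; in-air after throw: [b4@8:L b2@9:R b3@10:L b1@11:R]
Beat 8 (L): throw ball4 h=5 -> lands@13:R; in-air after throw: [b2@9:R b3@10:L b1@11:R b4@13:R]
Beat 9 (R): throw ball2 h=3 -> lands@12:L; in-air after throw: [b3@10:L b1@11:R b2@12:L b4@13:R]
Ball 2: thrown@1 h=4 -> first land @5; rethrown@5 h=4 -> second land @9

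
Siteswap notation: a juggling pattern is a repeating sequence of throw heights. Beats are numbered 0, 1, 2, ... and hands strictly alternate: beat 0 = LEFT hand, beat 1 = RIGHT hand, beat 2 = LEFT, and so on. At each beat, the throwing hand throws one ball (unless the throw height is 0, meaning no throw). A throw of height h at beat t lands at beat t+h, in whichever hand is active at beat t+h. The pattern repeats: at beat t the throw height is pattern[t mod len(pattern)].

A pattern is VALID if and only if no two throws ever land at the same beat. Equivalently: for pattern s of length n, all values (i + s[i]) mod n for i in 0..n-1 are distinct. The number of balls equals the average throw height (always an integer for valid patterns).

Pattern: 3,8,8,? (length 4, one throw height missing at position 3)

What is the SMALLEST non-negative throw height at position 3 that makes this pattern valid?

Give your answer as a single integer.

i=0: (0 + 3) mod 4 = 3
i=1: (1 + 8) mod 4 = 1
i=2: (2 + 8) mod 4 = 2
i=3: s[i]=? (unknown)
Known residues: [1, 2, 3]; need a permutation of 0..3, so missing residue r = 0
Need (3 + s) mod 4 = 0; smallest s = (0 - 3) mod 4 = 1

Answer: 1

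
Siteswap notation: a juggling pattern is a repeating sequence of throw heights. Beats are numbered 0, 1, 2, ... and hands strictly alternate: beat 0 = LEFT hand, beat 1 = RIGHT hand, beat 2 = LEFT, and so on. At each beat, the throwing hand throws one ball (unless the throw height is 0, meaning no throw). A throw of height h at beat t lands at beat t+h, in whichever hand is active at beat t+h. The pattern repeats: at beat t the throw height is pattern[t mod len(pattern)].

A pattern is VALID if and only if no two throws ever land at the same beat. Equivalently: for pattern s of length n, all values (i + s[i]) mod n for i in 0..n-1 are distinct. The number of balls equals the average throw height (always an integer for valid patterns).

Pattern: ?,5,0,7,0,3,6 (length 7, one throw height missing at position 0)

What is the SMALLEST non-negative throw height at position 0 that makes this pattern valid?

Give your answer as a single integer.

i=0: s[i]=? (unknown)
i=1: (1 + 5) mod 7 = 6
i=2: (2 + 0) mod 7 = 2
i=3: (3 + 7) mod 7 = 3
i=4: (4 + 0) mod 7 = 4
i=5: (5 + 3) mod 7 = 1
i=6: (6 + 6) mod 7 = 5
Known residues: [1, 2, 3, 4, 5, 6]; need a permutation of 0..6, so missing residue r = 0
Need (0 + s) mod 7 = 0; smallest s = (0 - 0) mod 7 = 0

Answer: 0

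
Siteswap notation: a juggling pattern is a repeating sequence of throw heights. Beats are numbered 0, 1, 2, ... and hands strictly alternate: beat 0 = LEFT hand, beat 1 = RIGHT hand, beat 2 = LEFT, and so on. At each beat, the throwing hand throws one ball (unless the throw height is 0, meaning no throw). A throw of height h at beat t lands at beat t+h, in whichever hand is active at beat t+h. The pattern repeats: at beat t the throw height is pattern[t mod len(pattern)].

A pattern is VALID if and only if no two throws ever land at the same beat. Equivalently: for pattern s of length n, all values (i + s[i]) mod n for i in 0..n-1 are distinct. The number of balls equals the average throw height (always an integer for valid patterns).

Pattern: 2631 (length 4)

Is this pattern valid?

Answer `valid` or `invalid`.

i=0: (i + s[i]) mod n = (0 + 2) mod 4 = 2
i=1: (i + s[i]) mod n = (1 + 6) mod 4 = 3
i=2: (i + s[i]) mod n = (2 + 3) mod 4 = 1
i=3: (i + s[i]) mod n = (3 + 1) mod 4 = 0
Residues: [2, 3, 1, 0], distinct: True

Answer: valid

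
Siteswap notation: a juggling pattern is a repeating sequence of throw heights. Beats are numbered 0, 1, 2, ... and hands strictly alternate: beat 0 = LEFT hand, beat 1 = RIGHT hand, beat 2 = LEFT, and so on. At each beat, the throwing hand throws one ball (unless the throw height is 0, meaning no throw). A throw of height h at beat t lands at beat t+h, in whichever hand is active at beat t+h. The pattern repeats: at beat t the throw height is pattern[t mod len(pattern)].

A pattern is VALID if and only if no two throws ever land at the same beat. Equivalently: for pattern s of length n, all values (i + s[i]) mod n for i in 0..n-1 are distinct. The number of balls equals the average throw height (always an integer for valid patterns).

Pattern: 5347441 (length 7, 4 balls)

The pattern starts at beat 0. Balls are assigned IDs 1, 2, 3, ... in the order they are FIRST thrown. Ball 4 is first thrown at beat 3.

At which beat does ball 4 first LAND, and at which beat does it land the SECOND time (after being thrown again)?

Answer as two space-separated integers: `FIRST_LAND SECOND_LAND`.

Answer: 10 17

Derivation:
Beat 0 (L): throw ball1 h=5 -> lands@5:R; in-air after throw: [b1@5:R]
Beat 1 (R): throw ball2 h=3 -> lands@4:L; in-air after throw: [b2@4:L b1@5:R]
Beat 2 (L): throw ball3 h=4 -> lands@6:L; in-air after throw: [b2@4:L b1@5:R b3@6:L]
Beat 3 (R): throw ball4 h=7 -> lands@10:L; in-air after throw: [b2@4:L b1@5:R b3@6:L b4@10:L]
Beat 4 (L): throw ball2 h=4 -> lands@8:L; in-air after throw: [b1@5:R b3@6:L b2@8:L b4@10:L]
Beat 5 (R): throw ball1 h=4 -> lands@9:R; in-air after throw: [b3@6:L b2@8:L b1@9:R b4@10:L]
Beat 6 (L): throw ball3 h=1 -> lands@7:R; in-air after throw: [b3@7:R b2@8:L b1@9:R b4@10:L]
Beat 7 (R): throw ball3 h=5 -> lands@12:L; in-air after throw: [b2@8:L b1@9:R b4@10:L b3@12:L]
Beat 8 (L): throw ball2 h=3 -> lands@11:R; in-air after throw: [b1@9:R b4@10:L b2@11:R b3@12:L]
Beat 9 (R): throw ball1 h=4 -> lands@13:R; in-air after throw: [b4@10:L b2@11:R b3@12:L b1@13:R]
Beat 10 (L): throw ball4 h=7 -> lands@17:R; in-air after throw: [b2@11:R b3@12:L b1@13:R b4@17:R]
Beat 11 (R): throw ball2 h=4 -> lands@15:R; in-air after throw: [b3@12:L b1@13:R b2@15:R b4@17:R]
Beat 12 (L): throw ball3 h=4 -> lands@16:L; in-air after throw: [b1@13:R b2@15:R b3@16:L b4@17:R]
Beat 13 (R): throw ball1 h=1 -> lands@14:L; in-air after throw: [b1@14:L b2@15:R b3@16:L b4@17:R]
Beat 14 (L): throw ball1 h=5 -> lands@19:R; in-air after throw: [b2@15:R b3@16:L b4@17:R b1@19:R]
Beat 15 (R): throw ball2 h=3 -> lands@18:L; in-air after throw: [b3@16:L b4@17:R b2@18:L b1@19:R]
Beat 16 (L): throw ball3 h=4 -> lands@20:L; in-air after throw: [b4@17:R b2@18:L b1@19:R b3@20:L]
Beat 17 (R): throw ball4 h=7 -> lands@24:L; in-air after throw: [b2@18:L b1@19:R b3@20:L b4@24:L]
Ball 4: thrown@3 h=7 -> first land @10; rethrown@10 h=7 -> second land @17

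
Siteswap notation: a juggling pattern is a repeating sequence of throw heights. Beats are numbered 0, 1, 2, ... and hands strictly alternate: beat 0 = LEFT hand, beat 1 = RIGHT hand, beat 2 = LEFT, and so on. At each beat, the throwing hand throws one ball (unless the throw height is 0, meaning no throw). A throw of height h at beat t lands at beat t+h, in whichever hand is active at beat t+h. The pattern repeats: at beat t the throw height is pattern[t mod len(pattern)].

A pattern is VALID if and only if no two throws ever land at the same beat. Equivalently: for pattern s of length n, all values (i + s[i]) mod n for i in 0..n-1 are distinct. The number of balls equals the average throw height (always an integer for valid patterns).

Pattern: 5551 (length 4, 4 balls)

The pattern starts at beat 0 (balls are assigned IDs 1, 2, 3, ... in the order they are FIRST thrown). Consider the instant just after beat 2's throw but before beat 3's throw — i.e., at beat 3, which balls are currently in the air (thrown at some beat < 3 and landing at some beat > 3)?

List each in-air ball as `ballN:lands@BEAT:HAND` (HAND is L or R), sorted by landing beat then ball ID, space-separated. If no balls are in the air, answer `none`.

Beat 0 (L): throw ball1 h=5 -> lands@5:R; in-air after throw: [b1@5:R]
Beat 1 (R): throw ball2 h=5 -> lands@6:L; in-air after throw: [b1@5:R b2@6:L]
Beat 2 (L): throw ball3 h=5 -> lands@7:R; in-air after throw: [b1@5:R b2@6:L b3@7:R]
Beat 3 (R): throw ball4 h=1 -> lands@4:L; in-air after throw: [b4@4:L b1@5:R b2@6:L b3@7:R]

Answer: ball1:lands@5:R ball2:lands@6:L ball3:lands@7:R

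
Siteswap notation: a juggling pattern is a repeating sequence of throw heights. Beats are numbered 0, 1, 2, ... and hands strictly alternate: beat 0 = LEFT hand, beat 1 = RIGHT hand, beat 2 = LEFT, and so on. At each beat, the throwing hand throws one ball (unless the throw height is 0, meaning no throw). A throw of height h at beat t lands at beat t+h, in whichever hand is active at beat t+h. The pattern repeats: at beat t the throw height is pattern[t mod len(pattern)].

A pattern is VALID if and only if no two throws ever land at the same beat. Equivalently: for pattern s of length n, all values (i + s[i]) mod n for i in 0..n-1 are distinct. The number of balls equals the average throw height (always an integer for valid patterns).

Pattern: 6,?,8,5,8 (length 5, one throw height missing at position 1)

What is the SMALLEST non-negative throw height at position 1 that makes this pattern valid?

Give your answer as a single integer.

i=0: (0 + 6) mod 5 = 1
i=1: s[i]=? (unknown)
i=2: (2 + 8) mod 5 = 0
i=3: (3 + 5) mod 5 = 3
i=4: (4 + 8) mod 5 = 2
Known residues: [0, 1, 2, 3]; need a permutation of 0..4, so missing residue r = 4
Need (1 + s) mod 5 = 4; smallest s = (4 - 1) mod 5 = 3

Answer: 3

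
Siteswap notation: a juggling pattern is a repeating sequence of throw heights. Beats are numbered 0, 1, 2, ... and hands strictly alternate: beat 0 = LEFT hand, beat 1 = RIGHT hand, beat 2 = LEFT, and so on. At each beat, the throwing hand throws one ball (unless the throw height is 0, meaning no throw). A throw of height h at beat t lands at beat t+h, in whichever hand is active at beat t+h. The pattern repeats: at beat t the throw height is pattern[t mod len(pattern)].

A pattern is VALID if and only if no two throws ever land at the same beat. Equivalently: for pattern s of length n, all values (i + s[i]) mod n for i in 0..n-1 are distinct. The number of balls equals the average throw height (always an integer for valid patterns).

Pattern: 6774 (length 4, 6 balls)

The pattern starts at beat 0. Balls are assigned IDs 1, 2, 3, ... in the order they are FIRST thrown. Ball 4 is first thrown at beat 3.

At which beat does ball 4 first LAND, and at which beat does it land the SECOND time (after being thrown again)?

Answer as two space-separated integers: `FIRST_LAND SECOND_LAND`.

Beat 0 (L): throw ball1 h=6 -> lands@6:L; in-air after throw: [b1@6:L]
Beat 1 (R): throw ball2 h=7 -> lands@8:L; in-air after throw: [b1@6:L b2@8:L]
Beat 2 (L): throw ball3 h=7 -> lands@9:R; in-air after throw: [b1@6:L b2@8:L b3@9:R]
Beat 3 (R): throw ball4 h=4 -> lands@7:R; in-air after throw: [b1@6:L b4@7:R b2@8:L b3@9:R]
Beat 4 (L): throw ball5 h=6 -> lands@10:L; in-air after throw: [b1@6:L b4@7:R b2@8:L b3@9:R b5@10:L]
Beat 5 (R): throw ball6 h=7 -> lands@12:L; in-air after throw: [b1@6:L b4@7:R b2@8:L b3@9:R b5@10:L b6@12:L]
Beat 6 (L): throw ball1 h=7 -> lands@13:R; in-air after throw: [b4@7:R b2@8:L b3@9:R b5@10:L b6@12:L b1@13:R]
Beat 7 (R): throw ball4 h=4 -> lands@11:R; in-air after throw: [b2@8:L b3@9:R b5@10:L b4@11:R b6@12:L b1@13:R]
Beat 8 (L): throw ball2 h=6 -> lands@14:L; in-air after throw: [b3@9:R b5@10:L b4@11:R b6@12:L b1@13:R b2@14:L]
Beat 9 (R): throw ball3 h=7 -> lands@16:L; in-air after throw: [b5@10:L b4@11:R b6@12:L b1@13:R b2@14:L b3@16:L]
Beat 10 (L): throw ball5 h=7 -> lands@17:R; in-air after throw: [b4@11:R b6@12:L b1@13:R b2@14:L b3@16:L b5@17:R]
Beat 11 (R): throw ball4 h=4 -> lands@15:R; in-air after throw: [b6@12:L b1@13:R b2@14:L b4@15:R b3@16:L b5@17:R]
Ball 4: thrown@3 h=4 -> first land @7; rethrown@7 h=4 -> second land @11

Answer: 7 11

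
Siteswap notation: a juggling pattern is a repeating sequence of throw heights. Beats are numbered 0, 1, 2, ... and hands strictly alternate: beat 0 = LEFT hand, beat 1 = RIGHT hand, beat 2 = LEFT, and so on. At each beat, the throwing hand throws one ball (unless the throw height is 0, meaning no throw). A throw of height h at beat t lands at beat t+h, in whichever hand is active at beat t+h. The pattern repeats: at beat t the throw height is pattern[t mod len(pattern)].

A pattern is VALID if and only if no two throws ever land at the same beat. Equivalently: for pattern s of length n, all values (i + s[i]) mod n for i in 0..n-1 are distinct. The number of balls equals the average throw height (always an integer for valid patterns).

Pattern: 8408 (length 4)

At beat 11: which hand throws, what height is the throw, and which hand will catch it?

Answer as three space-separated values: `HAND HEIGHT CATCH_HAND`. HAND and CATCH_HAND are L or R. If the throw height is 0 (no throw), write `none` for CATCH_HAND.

Beat 11: 11 mod 2 = 1, so hand = R
Throw height = pattern[11 mod 4] = pattern[3] = 8
Lands at beat 11+8=19, 19 mod 2 = 1, so catch hand = R

Answer: R 8 R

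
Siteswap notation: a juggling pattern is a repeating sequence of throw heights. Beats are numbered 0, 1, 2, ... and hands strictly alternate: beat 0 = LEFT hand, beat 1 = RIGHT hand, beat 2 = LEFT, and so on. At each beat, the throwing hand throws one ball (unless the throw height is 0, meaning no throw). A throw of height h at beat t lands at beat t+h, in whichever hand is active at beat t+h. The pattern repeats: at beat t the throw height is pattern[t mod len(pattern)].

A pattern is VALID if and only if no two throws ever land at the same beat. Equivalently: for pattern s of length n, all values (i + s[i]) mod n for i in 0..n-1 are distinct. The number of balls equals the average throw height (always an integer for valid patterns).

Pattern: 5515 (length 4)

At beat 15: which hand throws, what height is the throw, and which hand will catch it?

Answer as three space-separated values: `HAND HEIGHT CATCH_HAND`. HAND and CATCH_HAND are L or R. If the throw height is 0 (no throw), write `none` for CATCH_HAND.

Beat 15: 15 mod 2 = 1, so hand = R
Throw height = pattern[15 mod 4] = pattern[3] = 5
Lands at beat 15+5=20, 20 mod 2 = 0, so catch hand = L

Answer: R 5 L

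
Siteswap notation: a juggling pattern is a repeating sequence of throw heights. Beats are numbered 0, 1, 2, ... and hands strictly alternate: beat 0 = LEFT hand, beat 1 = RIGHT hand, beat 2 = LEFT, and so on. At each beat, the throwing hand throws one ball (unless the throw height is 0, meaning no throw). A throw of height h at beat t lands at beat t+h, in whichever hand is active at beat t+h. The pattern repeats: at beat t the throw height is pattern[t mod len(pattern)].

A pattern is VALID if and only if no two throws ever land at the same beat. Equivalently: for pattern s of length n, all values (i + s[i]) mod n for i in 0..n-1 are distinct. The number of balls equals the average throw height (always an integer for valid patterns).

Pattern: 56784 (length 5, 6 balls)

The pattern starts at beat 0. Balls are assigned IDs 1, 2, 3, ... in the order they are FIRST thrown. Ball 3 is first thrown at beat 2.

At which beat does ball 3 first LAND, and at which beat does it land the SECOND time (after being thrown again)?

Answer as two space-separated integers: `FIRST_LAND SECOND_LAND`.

Answer: 9 13

Derivation:
Beat 0 (L): throw ball1 h=5 -> lands@5:R; in-air after throw: [b1@5:R]
Beat 1 (R): throw ball2 h=6 -> lands@7:R; in-air after throw: [b1@5:R b2@7:R]
Beat 2 (L): throw ball3 h=7 -> lands@9:R; in-air after throw: [b1@5:R b2@7:R b3@9:R]
Beat 3 (R): throw ball4 h=8 -> lands@11:R; in-air after throw: [b1@5:R b2@7:R b3@9:R b4@11:R]
Beat 4 (L): throw ball5 h=4 -> lands@8:L; in-air after throw: [b1@5:R b2@7:R b5@8:L b3@9:R b4@11:R]
Beat 5 (R): throw ball1 h=5 -> lands@10:L; in-air after throw: [b2@7:R b5@8:L b3@9:R b1@10:L b4@11:R]
Beat 6 (L): throw ball6 h=6 -> lands@12:L; in-air after throw: [b2@7:R b5@8:L b3@9:R b1@10:L b4@11:R b6@12:L]
Beat 7 (R): throw ball2 h=7 -> lands@14:L; in-air after throw: [b5@8:L b3@9:R b1@10:L b4@11:R b6@12:L b2@14:L]
Beat 8 (L): throw ball5 h=8 -> lands@16:L; in-air after throw: [b3@9:R b1@10:L b4@11:R b6@12:L b2@14:L b5@16:L]
Beat 9 (R): throw ball3 h=4 -> lands@13:R; in-air after throw: [b1@10:L b4@11:R b6@12:L b3@13:R b2@14:L b5@16:L]
Beat 10 (L): throw ball1 h=5 -> lands@15:R; in-air after throw: [b4@11:R b6@12:L b3@13:R b2@14:L b1@15:R b5@16:L]
Beat 11 (R): throw ball4 h=6 -> lands@17:R; in-air after throw: [b6@12:L b3@13:R b2@14:L b1@15:R b5@16:L b4@17:R]
Beat 12 (L): throw ball6 h=7 -> lands@19:R; in-air after throw: [b3@13:R b2@14:L b1@15:R b5@16:L b4@17:R b6@19:R]
Beat 13 (R): throw ball3 h=8 -> lands@21:R; in-air after throw: [b2@14:L b1@15:R b5@16:L b4@17:R b6@19:R b3@21:R]
Ball 3: thrown@2 h=7 -> first land @9; rethrown@9 h=4 -> second land @13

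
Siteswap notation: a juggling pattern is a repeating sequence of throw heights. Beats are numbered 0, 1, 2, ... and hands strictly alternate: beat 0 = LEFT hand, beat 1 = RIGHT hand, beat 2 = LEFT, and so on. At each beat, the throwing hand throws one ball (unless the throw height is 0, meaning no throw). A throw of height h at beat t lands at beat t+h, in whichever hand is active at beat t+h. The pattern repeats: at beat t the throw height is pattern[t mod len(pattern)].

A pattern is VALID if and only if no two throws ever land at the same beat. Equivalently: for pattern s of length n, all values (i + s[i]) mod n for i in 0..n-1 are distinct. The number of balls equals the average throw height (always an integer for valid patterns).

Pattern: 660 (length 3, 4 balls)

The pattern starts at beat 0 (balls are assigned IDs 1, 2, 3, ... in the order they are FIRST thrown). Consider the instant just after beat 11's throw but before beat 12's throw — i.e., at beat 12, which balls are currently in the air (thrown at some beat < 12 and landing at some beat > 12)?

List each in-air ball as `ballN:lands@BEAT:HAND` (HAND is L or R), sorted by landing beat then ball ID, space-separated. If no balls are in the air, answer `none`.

Beat 0 (L): throw ball1 h=6 -> lands@6:L; in-air after throw: [b1@6:L]
Beat 1 (R): throw ball2 h=6 -> lands@7:R; in-air after throw: [b1@6:L b2@7:R]
Beat 3 (R): throw ball3 h=6 -> lands@9:R; in-air after throw: [b1@6:L b2@7:R b3@9:R]
Beat 4 (L): throw ball4 h=6 -> lands@10:L; in-air after throw: [b1@6:L b2@7:R b3@9:R b4@10:L]
Beat 6 (L): throw ball1 h=6 -> lands@12:L; in-air after throw: [b2@7:R b3@9:R b4@10:L b1@12:L]
Beat 7 (R): throw ball2 h=6 -> lands@13:R; in-air after throw: [b3@9:R b4@10:L b1@12:L b2@13:R]
Beat 9 (R): throw ball3 h=6 -> lands@15:R; in-air after throw: [b4@10:L b1@12:L b2@13:R b3@15:R]
Beat 10 (L): throw ball4 h=6 -> lands@16:L; in-air after throw: [b1@12:L b2@13:R b3@15:R b4@16:L]
Beat 12 (L): throw ball1 h=6 -> lands@18:L; in-air after throw: [b2@13:R b3@15:R b4@16:L b1@18:L]

Answer: ball2:lands@13:R ball3:lands@15:R ball4:lands@16:L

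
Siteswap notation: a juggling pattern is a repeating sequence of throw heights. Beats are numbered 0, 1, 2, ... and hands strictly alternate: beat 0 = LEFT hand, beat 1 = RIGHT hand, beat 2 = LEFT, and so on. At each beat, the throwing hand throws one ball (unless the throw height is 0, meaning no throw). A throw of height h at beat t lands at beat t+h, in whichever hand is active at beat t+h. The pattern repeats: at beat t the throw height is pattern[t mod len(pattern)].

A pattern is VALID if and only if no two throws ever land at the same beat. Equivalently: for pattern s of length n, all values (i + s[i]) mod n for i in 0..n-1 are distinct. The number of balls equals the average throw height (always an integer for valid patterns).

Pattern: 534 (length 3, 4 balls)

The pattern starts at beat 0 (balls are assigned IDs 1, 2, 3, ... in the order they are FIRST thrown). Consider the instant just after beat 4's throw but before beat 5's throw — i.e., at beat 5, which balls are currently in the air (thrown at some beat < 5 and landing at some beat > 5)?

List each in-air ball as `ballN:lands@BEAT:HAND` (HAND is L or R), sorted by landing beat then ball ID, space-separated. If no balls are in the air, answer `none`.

Answer: ball3:lands@6:L ball2:lands@7:R ball4:lands@8:L

Derivation:
Beat 0 (L): throw ball1 h=5 -> lands@5:R; in-air after throw: [b1@5:R]
Beat 1 (R): throw ball2 h=3 -> lands@4:L; in-air after throw: [b2@4:L b1@5:R]
Beat 2 (L): throw ball3 h=4 -> lands@6:L; in-air after throw: [b2@4:L b1@5:R b3@6:L]
Beat 3 (R): throw ball4 h=5 -> lands@8:L; in-air after throw: [b2@4:L b1@5:R b3@6:L b4@8:L]
Beat 4 (L): throw ball2 h=3 -> lands@7:R; in-air after throw: [b1@5:R b3@6:L b2@7:R b4@8:L]
Beat 5 (R): throw ball1 h=4 -> lands@9:R; in-air after throw: [b3@6:L b2@7:R b4@8:L b1@9:R]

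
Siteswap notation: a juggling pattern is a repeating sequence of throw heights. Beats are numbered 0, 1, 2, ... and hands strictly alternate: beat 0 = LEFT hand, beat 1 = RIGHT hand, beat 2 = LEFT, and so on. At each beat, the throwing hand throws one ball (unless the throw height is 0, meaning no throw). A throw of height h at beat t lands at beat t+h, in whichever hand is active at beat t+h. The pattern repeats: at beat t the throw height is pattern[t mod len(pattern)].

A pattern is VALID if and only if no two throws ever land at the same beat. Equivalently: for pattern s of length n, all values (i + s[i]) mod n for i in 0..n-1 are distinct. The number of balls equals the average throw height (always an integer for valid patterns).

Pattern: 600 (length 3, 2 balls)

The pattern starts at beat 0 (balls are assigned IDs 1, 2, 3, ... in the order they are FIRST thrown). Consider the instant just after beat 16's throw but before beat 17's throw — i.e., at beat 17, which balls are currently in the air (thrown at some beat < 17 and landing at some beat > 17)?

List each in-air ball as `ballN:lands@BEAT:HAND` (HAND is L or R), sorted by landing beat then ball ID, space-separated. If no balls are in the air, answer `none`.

Answer: ball1:lands@18:L ball2:lands@21:R

Derivation:
Beat 0 (L): throw ball1 h=6 -> lands@6:L; in-air after throw: [b1@6:L]
Beat 3 (R): throw ball2 h=6 -> lands@9:R; in-air after throw: [b1@6:L b2@9:R]
Beat 6 (L): throw ball1 h=6 -> lands@12:L; in-air after throw: [b2@9:R b1@12:L]
Beat 9 (R): throw ball2 h=6 -> lands@15:R; in-air after throw: [b1@12:L b2@15:R]
Beat 12 (L): throw ball1 h=6 -> lands@18:L; in-air after throw: [b2@15:R b1@18:L]
Beat 15 (R): throw ball2 h=6 -> lands@21:R; in-air after throw: [b1@18:L b2@21:R]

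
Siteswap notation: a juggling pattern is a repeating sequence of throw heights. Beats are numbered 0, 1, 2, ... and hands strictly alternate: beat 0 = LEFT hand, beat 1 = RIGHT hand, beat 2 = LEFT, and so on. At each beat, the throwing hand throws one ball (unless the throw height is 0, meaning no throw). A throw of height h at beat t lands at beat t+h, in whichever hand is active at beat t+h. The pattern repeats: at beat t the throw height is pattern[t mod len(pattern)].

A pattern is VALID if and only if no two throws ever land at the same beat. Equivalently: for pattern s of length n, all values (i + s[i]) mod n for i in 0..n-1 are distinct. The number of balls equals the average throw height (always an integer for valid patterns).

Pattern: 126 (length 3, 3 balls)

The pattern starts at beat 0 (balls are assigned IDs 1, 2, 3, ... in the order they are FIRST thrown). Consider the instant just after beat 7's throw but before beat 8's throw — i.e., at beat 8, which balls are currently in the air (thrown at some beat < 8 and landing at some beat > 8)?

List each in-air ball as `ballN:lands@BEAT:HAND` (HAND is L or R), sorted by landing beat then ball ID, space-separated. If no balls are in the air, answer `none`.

Beat 0 (L): throw ball1 h=1 -> lands@1:R; in-air after throw: [b1@1:R]
Beat 1 (R): throw ball1 h=2 -> lands@3:R; in-air after throw: [b1@3:R]
Beat 2 (L): throw ball2 h=6 -> lands@8:L; in-air after throw: [b1@3:R b2@8:L]
Beat 3 (R): throw ball1 h=1 -> lands@4:L; in-air after throw: [b1@4:L b2@8:L]
Beat 4 (L): throw ball1 h=2 -> lands@6:L; in-air after throw: [b1@6:L b2@8:L]
Beat 5 (R): throw ball3 h=6 -> lands@11:R; in-air after throw: [b1@6:L b2@8:L b3@11:R]
Beat 6 (L): throw ball1 h=1 -> lands@7:R; in-air after throw: [b1@7:R b2@8:L b3@11:R]
Beat 7 (R): throw ball1 h=2 -> lands@9:R; in-air after throw: [b2@8:L b1@9:R b3@11:R]
Beat 8 (L): throw ball2 h=6 -> lands@14:L; in-air after throw: [b1@9:R b3@11:R b2@14:L]

Answer: ball1:lands@9:R ball3:lands@11:R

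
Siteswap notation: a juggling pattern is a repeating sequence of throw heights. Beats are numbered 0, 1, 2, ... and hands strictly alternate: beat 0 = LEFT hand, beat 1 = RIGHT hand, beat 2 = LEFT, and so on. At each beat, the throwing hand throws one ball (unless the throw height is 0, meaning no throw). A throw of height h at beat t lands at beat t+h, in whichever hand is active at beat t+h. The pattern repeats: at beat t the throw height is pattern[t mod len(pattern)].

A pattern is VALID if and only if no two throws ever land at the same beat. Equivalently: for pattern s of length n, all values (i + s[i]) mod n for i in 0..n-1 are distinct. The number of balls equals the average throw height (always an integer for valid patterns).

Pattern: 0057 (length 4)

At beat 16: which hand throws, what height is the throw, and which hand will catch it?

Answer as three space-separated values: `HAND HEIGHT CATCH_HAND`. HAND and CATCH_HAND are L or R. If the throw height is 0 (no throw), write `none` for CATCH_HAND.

Answer: L 0 none

Derivation:
Beat 16: 16 mod 2 = 0, so hand = L
Throw height = pattern[16 mod 4] = pattern[0] = 0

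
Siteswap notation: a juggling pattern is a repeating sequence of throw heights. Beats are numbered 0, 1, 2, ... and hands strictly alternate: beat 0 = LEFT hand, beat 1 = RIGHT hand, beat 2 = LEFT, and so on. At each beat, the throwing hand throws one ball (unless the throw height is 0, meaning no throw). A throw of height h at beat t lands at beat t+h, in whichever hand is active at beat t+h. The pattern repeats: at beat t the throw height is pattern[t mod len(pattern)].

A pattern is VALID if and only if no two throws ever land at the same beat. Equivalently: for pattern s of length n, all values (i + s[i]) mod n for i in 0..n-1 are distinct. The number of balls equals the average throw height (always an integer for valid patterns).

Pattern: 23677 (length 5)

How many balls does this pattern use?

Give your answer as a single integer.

Answer: 5

Derivation:
Pattern = [2, 3, 6, 7, 7], length n = 5
  position 0: throw height = 2, running sum = 2
  position 1: throw height = 3, running sum = 5
  position 2: throw height = 6, running sum = 11
  position 3: throw height = 7, running sum = 18
  position 4: throw height = 7, running sum = 25
Total sum = 25; balls = sum / n = 25 / 5 = 5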